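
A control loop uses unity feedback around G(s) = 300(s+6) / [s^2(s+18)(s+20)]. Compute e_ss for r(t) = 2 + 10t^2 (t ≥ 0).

4

G(s) has two factors of s in the denominator, so the system is type 2. By superposition:
  • 2: tracked with zero error.
  • 10t^2: e_ss = 20/K_a with K_a=5 → 4.
Total e_ss = 4.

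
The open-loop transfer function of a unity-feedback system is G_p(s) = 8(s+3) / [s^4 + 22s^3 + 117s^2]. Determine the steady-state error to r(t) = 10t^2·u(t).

Lowest-order denominator term is 117s^2, so the open loop has 2 poles at the origin → type 2 system.
K_a = lim_{s→0} s^2·G_p(s) = 8·3 / 117 = 8/39.
r(t) = 10t^2 gives R(s) = 20/s^3.
e_ss = 20/K_a = 20/(8/39) = 97.5.

97.5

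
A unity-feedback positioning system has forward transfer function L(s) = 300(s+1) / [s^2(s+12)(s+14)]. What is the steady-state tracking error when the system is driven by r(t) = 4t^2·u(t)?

4.48

L(s) has two factors of s in the denominator, so the system is type 2.
K_a = lim_{s→0} s^2·L(s) = 300·1 / (12·14) = 25/14.
r(t) = 4t^2 gives R(s) = 8/s^3.
e_ss = 8/K_a = 8/(25/14) = 4.48.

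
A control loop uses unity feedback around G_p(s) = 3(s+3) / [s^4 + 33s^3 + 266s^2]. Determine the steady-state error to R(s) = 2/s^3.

Factoring s^2 from the denominator leaves a polynomial with constant term 266, so the system is type 2.
K_a = lim_{s→0} s^2·G_p(s) = 3·3 / 266 = 9/266.
r(t) = t^2 gives R(s) = 2/s^3.
e_ss = 2/K_a = 2/(9/266) = 532/9.

532/9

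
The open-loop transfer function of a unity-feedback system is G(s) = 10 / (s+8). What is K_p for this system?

1.25

The open loop has no poles at the origin → type 0 system.
K_p = lim_{s→0} G(s) = 10 / (8) = 1.25.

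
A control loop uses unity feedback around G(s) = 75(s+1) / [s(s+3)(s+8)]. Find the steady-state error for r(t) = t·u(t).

0.32

System type = 1 (one pole at s=0).
K_v = lim_{s→0} s·G(s) = 75·1 / (3·8) = 3.125.
e_ss = 1/K_v = 1/3.125 = 0.32.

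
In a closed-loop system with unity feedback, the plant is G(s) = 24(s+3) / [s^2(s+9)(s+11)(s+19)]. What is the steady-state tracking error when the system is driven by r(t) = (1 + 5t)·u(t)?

0

G(s) has two factors of s in the denominator, so the system is type 2. Taking each input component in turn:
  • 1: tracked with zero error.
  • 5t: tracked with zero error.
Total e_ss = 0.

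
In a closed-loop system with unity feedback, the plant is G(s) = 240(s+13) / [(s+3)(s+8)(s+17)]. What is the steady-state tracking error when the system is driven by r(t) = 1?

G(s) has no factors of s in the denominator, so the system is type 0.
K_p = lim_{s→0} G(s) = 240·13 / (3·8·17) = 130/17.
e_ss = 1/(1 + K_p) = 1/(147/17) = 17/147.

17/147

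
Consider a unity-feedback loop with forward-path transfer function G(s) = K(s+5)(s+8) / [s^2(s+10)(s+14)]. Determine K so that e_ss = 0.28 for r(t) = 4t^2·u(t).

100

G(s) has two factors of s in the denominator, so the system is type 2.
K_a = lim_{s→0} s^2·G(s) = K·5·8 / (10·14) = (2/7)·K.
e_ss = 8/K_a = 0.28 ⇒ K_a = 200/7 ⇒ K = (200/7)/(2/7) = 100.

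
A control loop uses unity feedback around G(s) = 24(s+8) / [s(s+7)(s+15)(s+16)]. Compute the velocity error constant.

G(s) has one factor of s in the denominator, so the system is type 1.
K_v = lim_{s→0} s·G(s) = 24·8 / (7·15·16) = 4/35.

4/35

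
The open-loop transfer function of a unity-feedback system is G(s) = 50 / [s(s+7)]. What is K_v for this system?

System type = 1 (one pole at s=0).
K_v = lim_{s→0} s·G(s) = 50 / (7) = 50/7.

50/7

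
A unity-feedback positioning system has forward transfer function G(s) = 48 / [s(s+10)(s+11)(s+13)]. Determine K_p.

K_p = lim_{s→0} G(s); with 1 pole at the origin the limit diverges, so K_p = ∞.

infinity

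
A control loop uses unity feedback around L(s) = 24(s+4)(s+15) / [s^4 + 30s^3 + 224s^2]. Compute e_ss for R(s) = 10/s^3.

The denominator has no term below 224s^2 — 2 poles at s=0, type 2.
K_a = lim_{s→0} s^2·L(s) = 24·4·15 / 224 = 45/7.
r(t) = 5t^2 gives R(s) = 10/s^3.
e_ss = 10/K_a = 10/(45/7) = 14/9.

14/9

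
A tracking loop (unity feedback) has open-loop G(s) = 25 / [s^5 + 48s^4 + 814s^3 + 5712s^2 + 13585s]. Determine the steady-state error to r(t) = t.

543.4

Lowest-order denominator term is 13585s, so the open loop has 1 pole at the origin → type 1 system.
K_v = lim_{s→0} s·G(s) = 25 / 13585 = 5/2717.
e_ss = 1/K_v = 1/(5/2717) = 543.4.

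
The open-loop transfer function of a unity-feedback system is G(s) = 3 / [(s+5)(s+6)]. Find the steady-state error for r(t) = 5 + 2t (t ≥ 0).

infinity

System type = 0 (no poles at s=0). Taking each input component in turn:
  • 5: e_ss = 5/(1+K_p) with K_p=0.1 → 50/11.
  • 2t: a type-0 system cannot track it, e_ss → ∞.
The unbounded component dominates.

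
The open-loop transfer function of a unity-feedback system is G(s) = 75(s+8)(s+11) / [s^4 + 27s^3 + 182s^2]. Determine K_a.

3300/91

The denominator has no term below 182s^2 — 2 poles at s=0, type 2.
K_a = lim_{s→0} s^2·G(s) = 75·8·11 / 182 = 3300/91.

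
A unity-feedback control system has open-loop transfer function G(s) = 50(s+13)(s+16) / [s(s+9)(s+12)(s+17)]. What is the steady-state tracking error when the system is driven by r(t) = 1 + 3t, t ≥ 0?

1377/2600

G(s) has one factor of s in the denominator, so the system is type 1. By superposition:
  • 1: tracked with zero error.
  • 3t: e_ss = 3/K_v with K_v=2600/459 → 1377/2600.
Total e_ss = 1377/2600.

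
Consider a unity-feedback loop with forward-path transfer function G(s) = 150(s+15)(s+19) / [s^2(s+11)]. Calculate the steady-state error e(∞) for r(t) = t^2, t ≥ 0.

11/21375

G(s) has two factors of s in the denominator, so the system is type 2.
K_a = lim_{s→0} s^2·G(s) = 150·15·19 / (11) = 42750/11.
r(t) = t^2 gives R(s) = 2/s^3.
e_ss = 2/K_a = 2/(42750/11) = 11/21375.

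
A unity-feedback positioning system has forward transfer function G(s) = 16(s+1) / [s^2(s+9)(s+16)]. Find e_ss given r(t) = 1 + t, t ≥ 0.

G(s) has two factors of s in the denominator, so the system is type 2. Taking each input component in turn:
  • 1: tracked with zero error.
  • t: tracked with zero error.
Total e_ss = 0.

0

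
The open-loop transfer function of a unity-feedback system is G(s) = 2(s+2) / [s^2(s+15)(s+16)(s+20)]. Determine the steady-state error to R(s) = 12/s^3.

System type = 2 (two poles at s=0).
K_a = lim_{s→0} s^2·G(s) = 2·2 / (15·16·20) = 1/1200.
r(t) = 6t^2 gives R(s) = 12/s^3.
e_ss = 12/K_a = 12/(1/1200) = 14400.

14400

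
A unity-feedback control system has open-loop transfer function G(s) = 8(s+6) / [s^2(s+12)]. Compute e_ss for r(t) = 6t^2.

System type = 2 (two poles at s=0).
K_a = lim_{s→0} s^2·G(s) = 8·6 / (12) = 4.
r(t) = 6t^2 gives R(s) = 12/s^3.
e_ss = 12/K_a = 12/4 = 3.

3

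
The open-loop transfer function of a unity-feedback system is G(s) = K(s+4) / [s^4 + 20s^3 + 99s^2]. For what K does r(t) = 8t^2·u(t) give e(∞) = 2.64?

The denominator has no term below 99s^2 — 2 poles at s=0, type 2.
K_a = lim_{s→0} s^2·G(s) = K·4 / 99 = (4/99)·K.
e_ss = 16/K_a = 2.64 ⇒ K_a = 200/33 ⇒ K = (200/33)/(4/99) = 150.

150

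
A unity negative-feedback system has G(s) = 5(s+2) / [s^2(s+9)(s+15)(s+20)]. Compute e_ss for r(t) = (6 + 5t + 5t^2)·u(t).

2700

Two free integrators in G(s): this is a type 2 system. Treating each term separately:
  • 6: tracked with zero error.
  • 5t: tracked with zero error.
  • 5t^2: e_ss = 10/K_a with K_a=1/270 → 2700.
Total e_ss = 2700.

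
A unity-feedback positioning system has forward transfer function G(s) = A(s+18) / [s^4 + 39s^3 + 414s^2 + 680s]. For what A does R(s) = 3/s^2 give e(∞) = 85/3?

The denominator has no term below 680s — 1 pole at s=0, type 1.
K_v = lim_{s→0} s·G(s) = A·18 / 680 = (9/340)·A.
e_ss = 3/K_v = 85/3 ⇒ K_v = 9/85 ⇒ A = (9/85)/(9/340) = 4.

4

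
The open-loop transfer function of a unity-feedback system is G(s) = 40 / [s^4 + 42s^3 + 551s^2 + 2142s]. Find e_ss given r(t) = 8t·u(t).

Lowest-order denominator term is 2142s, so the open loop has 1 pole at the origin → type 1 system.
K_v = lim_{s→0} s·G(s) = 40 / 2142 = 20/1071.
e_ss = 8/K_v = 8/(20/1071) = 428.4.

428.4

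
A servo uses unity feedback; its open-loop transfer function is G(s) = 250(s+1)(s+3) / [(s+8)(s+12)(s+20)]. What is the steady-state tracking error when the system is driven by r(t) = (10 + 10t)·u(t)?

infinity

No free integrators in G(s): this is a type 0 system. Treating each term separately:
  • 10: e_ss = 10/(1+K_p) with K_p=25/64 → 640/89.
  • 10t: a type-0 system cannot track it, e_ss → ∞.
The unbounded component dominates.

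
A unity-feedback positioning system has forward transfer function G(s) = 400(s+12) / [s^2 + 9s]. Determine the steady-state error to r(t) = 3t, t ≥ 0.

9/1600

Lowest-order denominator term is 9s, so the open loop has 1 pole at the origin → type 1 system.
K_v = lim_{s→0} s·G(s) = 400·12 / 9 = 1600/3.
e_ss = 3/K_v = 3/(1600/3) = 9/1600.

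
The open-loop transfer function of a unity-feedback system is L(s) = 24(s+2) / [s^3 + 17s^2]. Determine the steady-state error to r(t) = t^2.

Lowest-order denominator term is 17s^2, so the open loop has 2 poles at the origin → type 2 system.
K_a = lim_{s→0} s^2·L(s) = 24·2 / 17 = 48/17.
r(t) = t^2 gives R(s) = 2/s^3.
e_ss = 2/K_a = 2/(48/17) = 17/24.

17/24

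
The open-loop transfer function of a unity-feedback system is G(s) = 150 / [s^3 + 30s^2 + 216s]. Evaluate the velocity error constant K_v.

Lowest-order denominator term is 216s, so the open loop has 1 pole at the origin → type 1 system.
K_v = lim_{s→0} s·G(s) = 150 / 216 = 25/36.

25/36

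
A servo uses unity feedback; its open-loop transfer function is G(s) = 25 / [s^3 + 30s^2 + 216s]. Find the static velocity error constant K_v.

25/216

Lowest-order denominator term is 216s, so the open loop has 1 pole at the origin → type 1 system.
K_v = lim_{s→0} s·G(s) = 25 / 216 = 25/216.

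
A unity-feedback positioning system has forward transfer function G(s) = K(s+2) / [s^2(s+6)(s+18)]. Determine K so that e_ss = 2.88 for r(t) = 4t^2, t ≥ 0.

G(s) has two factors of s in the denominator, so the system is type 2.
K_a = lim_{s→0} s^2·G(s) = K·2 / (6·18) = (1/54)·K.
e_ss = 8/K_a = 2.88 ⇒ K_a = 25/9 ⇒ K = (25/9)/(1/54) = 150.

150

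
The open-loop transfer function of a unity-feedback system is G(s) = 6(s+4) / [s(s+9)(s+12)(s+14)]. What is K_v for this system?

1/63

G(s) has one factor of s in the denominator, so the system is type 1.
K_v = lim_{s→0} s·G(s) = 6·4 / (9·12·14) = 1/63.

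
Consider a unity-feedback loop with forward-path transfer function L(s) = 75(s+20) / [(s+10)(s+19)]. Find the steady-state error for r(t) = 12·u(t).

No free integrators in L(s): this is a type 0 system.
K_p = lim_{s→0} L(s) = 75·20 / (10·19) = 150/19.
e_ss = 12/(1 + K_p) = 12/(169/19) = 228/169.

228/169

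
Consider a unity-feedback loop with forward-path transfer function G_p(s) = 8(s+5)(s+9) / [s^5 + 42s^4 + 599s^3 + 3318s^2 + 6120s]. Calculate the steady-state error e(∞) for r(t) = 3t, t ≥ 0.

Lowest-order denominator term is 6120s, so the open loop has 1 pole at the origin → type 1 system.
K_v = lim_{s→0} s·G_p(s) = 8·5·9 / 6120 = 1/17.
e_ss = 3/K_v = 3/(1/17) = 51.

51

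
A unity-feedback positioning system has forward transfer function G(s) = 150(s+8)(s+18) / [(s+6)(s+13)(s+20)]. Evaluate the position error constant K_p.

180/13

System type = 0 (no poles at s=0).
K_p = lim_{s→0} G(s) = 150·8·18 / (6·13·20) = 180/13.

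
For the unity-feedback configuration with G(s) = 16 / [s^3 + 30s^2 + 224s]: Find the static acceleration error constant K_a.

0

Lowest-order denominator term is 224s, so the open loop has 1 pole at the origin → type 1 system.
K_a = lim_{s→0} s^2·G(s) = 0 (the extra factor of s kills the finite limit).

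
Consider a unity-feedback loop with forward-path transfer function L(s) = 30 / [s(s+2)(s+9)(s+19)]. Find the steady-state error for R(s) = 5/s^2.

One free integrator in L(s): this is a type 1 system.
K_v = lim_{s→0} s·L(s) = 30 / (2·9·19) = 5/57.
e_ss = 5/K_v = 5/(5/57) = 57.

57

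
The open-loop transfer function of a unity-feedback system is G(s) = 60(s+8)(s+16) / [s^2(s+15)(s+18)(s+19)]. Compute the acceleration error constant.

Two free integrators in G(s): this is a type 2 system.
K_a = lim_{s→0} s^2·G(s) = 60·8·16 / (15·18·19) = 256/171.

256/171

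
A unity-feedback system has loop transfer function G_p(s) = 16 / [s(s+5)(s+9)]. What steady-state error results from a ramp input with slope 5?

System type = 1 (one pole at s=0).
K_v = lim_{s→0} s·G_p(s) = 16 / (5·9) = 16/45.
e_ss = 5/K_v = 5/(16/45) = 14.0625.

14.0625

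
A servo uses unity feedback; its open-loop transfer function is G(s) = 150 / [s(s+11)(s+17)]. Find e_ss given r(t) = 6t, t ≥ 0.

One free integrator in G(s): this is a type 1 system.
K_v = lim_{s→0} s·G(s) = 150 / (11·17) = 150/187.
e_ss = 6/K_v = 6/(150/187) = 7.48.

7.48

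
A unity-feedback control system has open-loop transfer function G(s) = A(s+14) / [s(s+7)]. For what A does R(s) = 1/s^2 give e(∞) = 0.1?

5

The open loop has one pole at the origin → type 1 system.
K_v = lim_{s→0} s·G(s) = A·14 / (7) = 2·A.
e_ss = 1/K_v = 0.1 ⇒ K_v = 10 ⇒ A = 10/2 = 5.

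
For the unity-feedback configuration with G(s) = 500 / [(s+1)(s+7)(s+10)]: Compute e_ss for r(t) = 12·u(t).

No free integrators in G(s): this is a type 0 system.
K_p = lim_{s→0} G(s) = 500 / (1·7·10) = 50/7.
e_ss = 12/(1 + K_p) = 12/(57/7) = 28/19.

28/19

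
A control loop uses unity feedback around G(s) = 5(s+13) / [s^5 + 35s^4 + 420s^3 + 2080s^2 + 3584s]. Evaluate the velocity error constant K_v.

Lowest-order denominator term is 3584s, so the open loop has 1 pole at the origin → type 1 system.
K_v = lim_{s→0} s·G(s) = 5·13 / 3584 = 65/3584.

65/3584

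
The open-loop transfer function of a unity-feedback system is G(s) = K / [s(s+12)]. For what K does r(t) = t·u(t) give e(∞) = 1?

12

System type = 1 (one pole at s=0).
K_v = lim_{s→0} s·G(s) = K / (12) = (1/12)·K.
e_ss = 1/K_v = 1 ⇒ K_v = 1 ⇒ K = 1/(1/12) = 12.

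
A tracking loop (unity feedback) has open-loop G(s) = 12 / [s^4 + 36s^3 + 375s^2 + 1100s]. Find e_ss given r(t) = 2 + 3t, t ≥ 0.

275

Factoring s from the denominator leaves a polynomial with constant term 1100, so the system is type 1. Treating each term separately:
  • 2: tracked with zero error.
  • 3t: e_ss = 3/K_v with K_v=3/275 → 275.
Total e_ss = 275.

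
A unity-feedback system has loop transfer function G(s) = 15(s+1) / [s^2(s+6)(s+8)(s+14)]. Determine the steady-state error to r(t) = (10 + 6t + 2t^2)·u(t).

179.2

Two free integrators in G(s): this is a type 2 system. Taking each input component in turn:
  • 10: tracked with zero error.
  • 6t: tracked with zero error.
  • 2t^2: e_ss = 4/K_a with K_a=5/224 → 179.2.
Total e_ss = 179.2.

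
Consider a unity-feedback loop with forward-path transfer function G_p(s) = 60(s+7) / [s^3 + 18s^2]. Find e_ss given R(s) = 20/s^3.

Lowest-order denominator term is 18s^2, so the open loop has 2 poles at the origin → type 2 system.
K_a = lim_{s→0} s^2·G_p(s) = 60·7 / 18 = 70/3.
r(t) = 10t^2 gives R(s) = 20/s^3.
e_ss = 20/K_a = 20/(70/3) = 6/7.

6/7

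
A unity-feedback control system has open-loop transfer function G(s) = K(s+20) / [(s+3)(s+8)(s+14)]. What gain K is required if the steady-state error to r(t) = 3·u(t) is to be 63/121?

80

G(s) has no factors of s in the denominator, so the system is type 0.
K_p = lim_{s→0} G(s) = K·20 / (3·8·14) = (5/84)·K.
e_ss = 3/(1 + K_p) = 63/121 ⇒ 1 + (5/84)·K = 121/21 ⇒ K = 80.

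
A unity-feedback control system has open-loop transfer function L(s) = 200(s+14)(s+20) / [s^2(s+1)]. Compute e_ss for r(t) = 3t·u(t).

L(s) has two factors of s in the denominator, so the system is type 2.
K_v = ∞ for a type-2 system; e_ss to a ramp is zero.

0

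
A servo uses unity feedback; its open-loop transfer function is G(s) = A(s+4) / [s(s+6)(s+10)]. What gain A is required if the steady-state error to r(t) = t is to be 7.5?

2

One free integrator in G(s): this is a type 1 system.
K_v = lim_{s→0} s·G(s) = A·4 / (6·10) = (1/15)·A.
e_ss = 1/K_v = 7.5 ⇒ K_v = 2/15 ⇒ A = (2/15)/(1/15) = 2.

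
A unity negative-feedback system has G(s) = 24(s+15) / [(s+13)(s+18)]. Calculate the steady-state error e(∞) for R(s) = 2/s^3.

System type = 0 (no poles at s=0).
K_a = lim_{s→0} s^2·G(s) = 0; the steady-state error to this parabolic input grows without bound.

infinity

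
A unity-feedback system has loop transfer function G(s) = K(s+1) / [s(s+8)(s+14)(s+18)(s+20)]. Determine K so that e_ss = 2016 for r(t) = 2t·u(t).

The open loop has one pole at the origin → type 1 system.
K_v = lim_{s→0} s·G(s) = K·1 / (8·14·18·20) = (1/40320)·K.
e_ss = 2/K_v = 2016 ⇒ K_v = 1/1008 ⇒ K = (1/1008)/(1/40320) = 40.

40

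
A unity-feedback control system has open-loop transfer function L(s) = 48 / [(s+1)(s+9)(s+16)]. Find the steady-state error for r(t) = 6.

System type = 0 (no poles at s=0).
K_p = lim_{s→0} L(s) = 48 / (1·9·16) = 1/3.
e_ss = 6/(1 + K_p) = 6/(4/3) = 4.5.

4.5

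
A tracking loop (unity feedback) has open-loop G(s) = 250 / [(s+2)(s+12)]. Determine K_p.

125/12

No free integrators in G(s): this is a type 0 system.
K_p = lim_{s→0} G(s) = 250 / (2·12) = 125/12.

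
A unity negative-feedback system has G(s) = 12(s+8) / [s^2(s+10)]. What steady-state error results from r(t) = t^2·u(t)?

5/24

The open loop has two poles at the origin → type 2 system.
K_a = lim_{s→0} s^2·G(s) = 12·8 / (10) = 9.6.
r(t) = t^2 gives R(s) = 2/s^3.
e_ss = 2/K_a = 2/9.6 = 5/24.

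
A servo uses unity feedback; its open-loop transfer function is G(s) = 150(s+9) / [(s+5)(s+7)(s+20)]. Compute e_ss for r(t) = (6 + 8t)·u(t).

No free integrators in G(s): this is a type 0 system. Treating each term separately:
  • 6: e_ss = 6/(1+K_p) with K_p=27/14 → 84/41.
  • 8t: a type-0 system cannot track it, e_ss → ∞.
The unbounded component dominates.

infinity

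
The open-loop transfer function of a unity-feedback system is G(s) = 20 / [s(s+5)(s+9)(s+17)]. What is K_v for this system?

4/153

System type = 1 (one pole at s=0).
K_v = lim_{s→0} s·G(s) = 20 / (5·9·17) = 4/153.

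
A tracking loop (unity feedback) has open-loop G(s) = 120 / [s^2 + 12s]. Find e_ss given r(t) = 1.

Lowest-order denominator term is 12s, so the open loop has 1 pole at the origin → type 1 system.
K_p = ∞ for a type-1 system; e_ss to a step is zero.

0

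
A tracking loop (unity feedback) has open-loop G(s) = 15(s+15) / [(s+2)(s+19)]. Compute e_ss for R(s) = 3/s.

114/263

The open loop has no poles at the origin → type 0 system.
K_p = lim_{s→0} G(s) = 15·15 / (2·19) = 225/38.
e_ss = 3/(1 + K_p) = 3/(263/38) = 114/263.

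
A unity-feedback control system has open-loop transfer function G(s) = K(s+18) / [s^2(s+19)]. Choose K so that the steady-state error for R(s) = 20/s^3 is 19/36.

The open loop has two poles at the origin → type 2 system.
K_a = lim_{s→0} s^2·G(s) = K·18 / (19) = (18/19)·K.
e_ss = 20/K_a = 19/36 ⇒ K_a = 720/19 ⇒ K = (720/19)/(18/19) = 40.

40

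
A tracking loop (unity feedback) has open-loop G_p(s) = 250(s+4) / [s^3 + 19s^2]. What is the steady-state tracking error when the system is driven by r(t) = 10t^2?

0.38

The denominator has no term below 19s^2 — 2 poles at s=0, type 2.
K_a = lim_{s→0} s^2·G_p(s) = 250·4 / 19 = 1000/19.
r(t) = 10t^2 gives R(s) = 20/s^3.
e_ss = 20/K_a = 20/(1000/19) = 0.38.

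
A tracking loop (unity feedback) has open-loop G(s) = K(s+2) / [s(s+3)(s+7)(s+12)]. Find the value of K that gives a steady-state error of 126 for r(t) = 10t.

One free integrator in G(s): this is a type 1 system.
K_v = lim_{s→0} s·G(s) = K·2 / (3·7·12) = (1/126)·K.
e_ss = 10/K_v = 126 ⇒ K_v = 5/63 ⇒ K = (5/63)/(1/126) = 10.

10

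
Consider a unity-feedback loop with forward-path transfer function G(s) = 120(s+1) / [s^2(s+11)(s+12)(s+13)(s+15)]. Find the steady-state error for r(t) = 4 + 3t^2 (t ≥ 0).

1287

G(s) has two factors of s in the denominator, so the system is type 2. By superposition:
  • 4: tracked with zero error.
  • 3t^2: e_ss = 6/K_a with K_a=2/429 → 1287.
Total e_ss = 1287.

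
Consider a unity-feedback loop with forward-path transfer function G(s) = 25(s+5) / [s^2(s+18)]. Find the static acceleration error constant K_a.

System type = 2 (two poles at s=0).
K_a = lim_{s→0} s^2·G(s) = 25·5 / (18) = 125/18.

125/18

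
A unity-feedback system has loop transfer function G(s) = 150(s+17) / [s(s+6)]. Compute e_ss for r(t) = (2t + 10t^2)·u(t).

The open loop has one pole at the origin → type 1 system. By superposition:
  • 2t: e_ss = 2/K_v with K_v=425 → 2/425.
  • 10t^2: a type-1 system cannot track it, e_ss → ∞.
The unbounded component dominates.

infinity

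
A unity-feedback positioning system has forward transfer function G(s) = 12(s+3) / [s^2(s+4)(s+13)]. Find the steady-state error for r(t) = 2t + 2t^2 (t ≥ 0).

G(s) has two factors of s in the denominator, so the system is type 2. Treating each term separately:
  • 2t: tracked with zero error.
  • 2t^2: e_ss = 4/K_a with K_a=9/13 → 52/9.
Total e_ss = 52/9.

52/9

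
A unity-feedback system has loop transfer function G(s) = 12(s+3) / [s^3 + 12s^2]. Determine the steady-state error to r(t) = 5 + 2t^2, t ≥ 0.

The denominator has no term below 12s^2 — 2 poles at s=0, type 2. Treating each term separately:
  • 5: tracked with zero error.
  • 2t^2: e_ss = 4/K_a with K_a=3 → 4/3.
Total e_ss = 4/3.

4/3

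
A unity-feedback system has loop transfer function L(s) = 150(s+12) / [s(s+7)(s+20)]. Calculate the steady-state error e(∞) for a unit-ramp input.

7/90

System type = 1 (one pole at s=0).
K_v = lim_{s→0} s·L(s) = 150·12 / (7·20) = 90/7.
e_ss = 1/K_v = 1/(90/7) = 7/90.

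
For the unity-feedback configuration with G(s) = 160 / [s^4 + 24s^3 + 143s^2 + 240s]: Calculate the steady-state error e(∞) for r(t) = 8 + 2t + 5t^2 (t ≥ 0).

Factoring s from the denominator leaves a polynomial with constant term 240, so the system is type 1. Treating each term separately:
  • 8: tracked with zero error.
  • 2t: e_ss = 2/K_v with K_v=2/3 → 3.
  • 5t^2: a type-1 system cannot track it, e_ss → ∞.
The unbounded component dominates.

infinity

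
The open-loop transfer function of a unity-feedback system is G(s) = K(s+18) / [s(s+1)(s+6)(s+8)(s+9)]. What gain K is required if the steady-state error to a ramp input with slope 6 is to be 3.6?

40

System type = 1 (one pole at s=0).
K_v = lim_{s→0} s·G(s) = K·18 / (1·6·8·9) = (1/24)·K.
e_ss = 6/K_v = 3.6 ⇒ K_v = 5/3 ⇒ K = (5/3)/(1/24) = 40.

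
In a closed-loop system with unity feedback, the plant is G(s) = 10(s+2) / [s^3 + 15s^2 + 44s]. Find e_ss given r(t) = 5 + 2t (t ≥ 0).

4.4

The denominator has no term below 44s — 1 pole at s=0, type 1. Taking each input component in turn:
  • 5: tracked with zero error.
  • 2t: e_ss = 2/K_v with K_v=5/11 → 4.4.
Total e_ss = 4.4.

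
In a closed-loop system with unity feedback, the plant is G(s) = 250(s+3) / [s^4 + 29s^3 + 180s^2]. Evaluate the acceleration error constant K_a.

Lowest-order denominator term is 180s^2, so the open loop has 2 poles at the origin → type 2 system.
K_a = lim_{s→0} s^2·G(s) = 250·3 / 180 = 25/6.

25/6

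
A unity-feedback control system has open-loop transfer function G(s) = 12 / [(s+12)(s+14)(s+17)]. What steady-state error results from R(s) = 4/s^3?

infinity

System type = 0 (no poles at s=0).
For a type-0 system K_a = 0, so e_ss to a parabolic input is unbounded.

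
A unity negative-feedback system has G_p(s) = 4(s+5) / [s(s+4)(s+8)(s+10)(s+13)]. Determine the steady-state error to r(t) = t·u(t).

208

System type = 1 (one pole at s=0).
K_v = lim_{s→0} s·G_p(s) = 4·5 / (4·8·10·13) = 1/208.
e_ss = 1/K_v = 1/(1/208) = 208.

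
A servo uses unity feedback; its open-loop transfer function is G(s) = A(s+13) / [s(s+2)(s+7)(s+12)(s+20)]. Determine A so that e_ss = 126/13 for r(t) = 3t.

G(s) has one factor of s in the denominator, so the system is type 1.
K_v = lim_{s→0} s·G(s) = A·13 / (2·7·12·20) = (13/3360)·A.
e_ss = 3/K_v = 126/13 ⇒ K_v = 13/42 ⇒ A = (13/42)/(13/3360) = 80.

80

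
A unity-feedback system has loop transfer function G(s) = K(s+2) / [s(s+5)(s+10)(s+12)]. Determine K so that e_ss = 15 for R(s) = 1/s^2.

20

G(s) has one factor of s in the denominator, so the system is type 1.
K_v = lim_{s→0} s·G(s) = K·2 / (5·10·12) = (1/300)·K.
e_ss = 1/K_v = 15 ⇒ K_v = 1/15 ⇒ K = (1/15)/(1/300) = 20.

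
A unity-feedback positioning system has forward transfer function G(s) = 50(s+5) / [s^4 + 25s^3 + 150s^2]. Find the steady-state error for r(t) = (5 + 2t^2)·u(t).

Lowest-order denominator term is 150s^2, so the open loop has 2 poles at the origin → type 2 system. Taking each input component in turn:
  • 5: tracked with zero error.
  • 2t^2: e_ss = 4/K_a with K_a=5/3 → 2.4.
Total e_ss = 2.4.

2.4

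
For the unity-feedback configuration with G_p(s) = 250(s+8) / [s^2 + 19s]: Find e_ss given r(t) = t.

Factoring s from the denominator leaves a polynomial with constant term 19, so the system is type 1.
K_v = lim_{s→0} s·G_p(s) = 250·8 / 19 = 2000/19.
e_ss = 1/K_v = 1/(2000/19) = 0.0095.

0.0095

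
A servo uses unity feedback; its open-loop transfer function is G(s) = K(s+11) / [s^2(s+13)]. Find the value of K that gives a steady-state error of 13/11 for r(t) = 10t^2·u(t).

20

Two free integrators in G(s): this is a type 2 system.
K_a = lim_{s→0} s^2·G(s) = K·11 / (13) = (11/13)·K.
e_ss = 20/K_a = 13/11 ⇒ K_a = 220/13 ⇒ K = (220/13)/(11/13) = 20.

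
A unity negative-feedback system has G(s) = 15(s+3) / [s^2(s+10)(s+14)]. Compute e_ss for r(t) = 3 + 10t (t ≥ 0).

System type = 2 (two poles at s=0). By superposition:
  • 3: tracked with zero error.
  • 10t: tracked with zero error.
Total e_ss = 0.

0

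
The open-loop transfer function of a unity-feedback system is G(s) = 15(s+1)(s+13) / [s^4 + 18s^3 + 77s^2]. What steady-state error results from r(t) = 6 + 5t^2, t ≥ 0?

154/39

The denominator has no term below 77s^2 — 2 poles at s=0, type 2. Taking each input component in turn:
  • 6: tracked with zero error.
  • 5t^2: e_ss = 10/K_a with K_a=195/77 → 154/39.
Total e_ss = 154/39.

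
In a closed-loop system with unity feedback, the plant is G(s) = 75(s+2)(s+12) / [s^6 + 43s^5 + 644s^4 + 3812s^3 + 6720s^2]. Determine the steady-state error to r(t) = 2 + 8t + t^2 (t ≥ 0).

112/15

Lowest-order denominator term is 6720s^2, so the open loop has 2 poles at the origin → type 2 system. By superposition:
  • 2: tracked with zero error.
  • 8t: tracked with zero error.
  • t^2: e_ss = 2/K_a with K_a=15/56 → 112/15.
Total e_ss = 112/15.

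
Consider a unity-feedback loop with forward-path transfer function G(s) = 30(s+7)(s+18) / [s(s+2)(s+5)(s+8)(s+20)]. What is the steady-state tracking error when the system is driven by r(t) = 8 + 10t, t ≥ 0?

System type = 1 (one pole at s=0). By superposition:
  • 8: tracked with zero error.
  • 10t: e_ss = 10/K_v with K_v=2.3625 → 800/189.
Total e_ss = 800/189.

800/189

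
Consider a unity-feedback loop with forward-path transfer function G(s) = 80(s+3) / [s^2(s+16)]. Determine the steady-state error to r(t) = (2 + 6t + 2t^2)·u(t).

4/15

System type = 2 (two poles at s=0). Taking each input component in turn:
  • 2: tracked with zero error.
  • 6t: tracked with zero error.
  • 2t^2: e_ss = 4/K_a with K_a=15 → 4/15.
Total e_ss = 4/15.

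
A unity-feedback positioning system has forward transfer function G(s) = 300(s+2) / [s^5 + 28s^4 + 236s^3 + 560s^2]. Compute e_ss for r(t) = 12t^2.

Lowest-order denominator term is 560s^2, so the open loop has 2 poles at the origin → type 2 system.
K_a = lim_{s→0} s^2·G(s) = 300·2 / 560 = 15/14.
r(t) = 12t^2 gives R(s) = 24/s^3.
e_ss = 24/K_a = 24/(15/14) = 22.4.

22.4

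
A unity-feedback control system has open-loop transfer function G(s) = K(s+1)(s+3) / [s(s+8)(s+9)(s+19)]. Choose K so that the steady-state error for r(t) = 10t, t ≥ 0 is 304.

15

System type = 1 (one pole at s=0).
K_v = lim_{s→0} s·G(s) = K·1·3 / (8·9·19) = (1/456)·K.
e_ss = 10/K_v = 304 ⇒ K_v = 5/152 ⇒ K = (5/152)/(1/456) = 15.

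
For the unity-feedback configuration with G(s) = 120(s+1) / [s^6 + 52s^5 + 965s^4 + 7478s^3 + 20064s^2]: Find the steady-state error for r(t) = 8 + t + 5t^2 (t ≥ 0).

1672

Lowest-order denominator term is 20064s^2, so the open loop has 2 poles at the origin → type 2 system. Taking each input component in turn:
  • 8: tracked with zero error.
  • t: tracked with zero error.
  • 5t^2: e_ss = 10/K_a with K_a=5/836 → 1672.
Total e_ss = 1672.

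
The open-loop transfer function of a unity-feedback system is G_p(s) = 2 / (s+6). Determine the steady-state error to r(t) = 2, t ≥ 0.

1.5

System type = 0 (no poles at s=0).
K_p = lim_{s→0} G_p(s) = 2 / (6) = 1/3.
e_ss = 2/(1 + K_p) = 2/(4/3) = 1.5.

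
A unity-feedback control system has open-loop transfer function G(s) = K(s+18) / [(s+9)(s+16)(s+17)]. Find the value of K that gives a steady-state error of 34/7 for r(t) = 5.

4

System type = 0 (no poles at s=0).
K_p = lim_{s→0} G(s) = K·18 / (9·16·17) = (1/136)·K.
e_ss = 5/(1 + K_p) = 34/7 ⇒ 1 + (1/136)·K = 35/34 ⇒ K = 4.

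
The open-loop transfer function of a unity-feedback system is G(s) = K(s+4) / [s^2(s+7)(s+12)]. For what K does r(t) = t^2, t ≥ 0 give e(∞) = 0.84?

50

The open loop has two poles at the origin → type 2 system.
K_a = lim_{s→0} s^2·G(s) = K·4 / (7·12) = (1/21)·K.
e_ss = 2/K_a = 0.84 ⇒ K_a = 50/21 ⇒ K = (50/21)/(1/21) = 50.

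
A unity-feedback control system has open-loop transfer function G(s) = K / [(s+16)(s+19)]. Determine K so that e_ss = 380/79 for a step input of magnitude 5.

12

G(s) has no factors of s in the denominator, so the system is type 0.
K_p = lim_{s→0} G(s) = K / (16·19) = (1/304)·K.
e_ss = 5/(1 + K_p) = 380/79 ⇒ 1 + (1/304)·K = 79/76 ⇒ K = 12.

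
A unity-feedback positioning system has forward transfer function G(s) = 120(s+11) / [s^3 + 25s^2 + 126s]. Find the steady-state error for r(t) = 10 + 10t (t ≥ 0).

Lowest-order denominator term is 126s, so the open loop has 1 pole at the origin → type 1 system. Treating each term separately:
  • 10: tracked with zero error.
  • 10t: e_ss = 10/K_v with K_v=220/21 → 21/22.
Total e_ss = 21/22.

21/22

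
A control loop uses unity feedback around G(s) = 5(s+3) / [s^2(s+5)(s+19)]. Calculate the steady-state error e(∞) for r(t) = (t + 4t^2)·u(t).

152/3

The open loop has two poles at the origin → type 2 system. Treating each term separately:
  • t: tracked with zero error.
  • 4t^2: e_ss = 8/K_a with K_a=3/19 → 152/3.
Total e_ss = 152/3.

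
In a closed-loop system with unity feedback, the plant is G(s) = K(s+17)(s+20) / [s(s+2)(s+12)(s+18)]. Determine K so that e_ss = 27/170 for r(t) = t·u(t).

System type = 1 (one pole at s=0).
K_v = lim_{s→0} s·G(s) = K·17·20 / (2·12·18) = (85/108)·K.
e_ss = 1/K_v = 27/170 ⇒ K_v = 170/27 ⇒ K = (170/27)/(85/108) = 8.

8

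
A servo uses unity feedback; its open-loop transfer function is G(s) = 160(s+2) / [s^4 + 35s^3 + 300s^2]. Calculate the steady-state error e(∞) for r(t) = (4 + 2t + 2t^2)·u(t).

3.75

Lowest-order denominator term is 300s^2, so the open loop has 2 poles at the origin → type 2 system. By superposition:
  • 4: tracked with zero error.
  • 2t: tracked with zero error.
  • 2t^2: e_ss = 4/K_a with K_a=16/15 → 3.75.
Total e_ss = 3.75.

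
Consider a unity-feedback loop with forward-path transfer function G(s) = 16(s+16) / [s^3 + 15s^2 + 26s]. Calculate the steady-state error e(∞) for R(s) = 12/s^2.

Factoring s from the denominator leaves a polynomial with constant term 26, so the system is type 1.
K_v = lim_{s→0} s·G(s) = 16·16 / 26 = 128/13.
e_ss = 12/K_v = 12/(128/13) = 39/32.

39/32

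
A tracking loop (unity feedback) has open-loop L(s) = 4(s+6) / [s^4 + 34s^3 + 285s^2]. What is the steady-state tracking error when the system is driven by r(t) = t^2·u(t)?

Factoring s^2 from the denominator leaves a polynomial with constant term 285, so the system is type 2.
K_a = lim_{s→0} s^2·L(s) = 4·6 / 285 = 8/95.
r(t) = t^2 gives R(s) = 2/s^3.
e_ss = 2/K_a = 2/(8/95) = 23.75.

23.75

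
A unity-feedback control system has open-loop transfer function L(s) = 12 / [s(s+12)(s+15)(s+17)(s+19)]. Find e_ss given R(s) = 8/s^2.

38760

System type = 1 (one pole at s=0).
K_v = lim_{s→0} s·L(s) = 12 / (12·15·17·19) = 1/4845.
e_ss = 8/K_v = 8/(1/4845) = 38760.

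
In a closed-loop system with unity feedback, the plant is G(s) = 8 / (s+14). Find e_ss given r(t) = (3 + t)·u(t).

infinity

No free integrators in G(s): this is a type 0 system. Taking each input component in turn:
  • 3: e_ss = 3/(1+K_p) with K_p=4/7 → 21/11.
  • t: a type-0 system cannot track it, e_ss → ∞.
The unbounded component dominates.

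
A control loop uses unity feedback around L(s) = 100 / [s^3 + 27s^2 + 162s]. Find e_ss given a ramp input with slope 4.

6.48

Lowest-order denominator term is 162s, so the open loop has 1 pole at the origin → type 1 system.
K_v = lim_{s→0} s·L(s) = 100 / 162 = 50/81.
e_ss = 4/K_v = 4/(50/81) = 6.48.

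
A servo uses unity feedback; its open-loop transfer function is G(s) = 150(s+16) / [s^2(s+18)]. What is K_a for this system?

400/3

G(s) has two factors of s in the denominator, so the system is type 2.
K_a = lim_{s→0} s^2·G(s) = 150·16 / (18) = 400/3.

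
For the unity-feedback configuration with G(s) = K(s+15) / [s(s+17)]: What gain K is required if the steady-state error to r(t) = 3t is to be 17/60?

System type = 1 (one pole at s=0).
K_v = lim_{s→0} s·G(s) = K·15 / (17) = (15/17)·K.
e_ss = 3/K_v = 17/60 ⇒ K_v = 180/17 ⇒ K = (180/17)/(15/17) = 12.

12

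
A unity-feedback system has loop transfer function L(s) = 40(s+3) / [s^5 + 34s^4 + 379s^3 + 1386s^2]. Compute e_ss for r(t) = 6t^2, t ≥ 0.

138.6

Lowest-order denominator term is 1386s^2, so the open loop has 2 poles at the origin → type 2 system.
K_a = lim_{s→0} s^2·L(s) = 40·3 / 1386 = 20/231.
r(t) = 6t^2 gives R(s) = 12/s^3.
e_ss = 12/K_a = 12/(20/231) = 138.6.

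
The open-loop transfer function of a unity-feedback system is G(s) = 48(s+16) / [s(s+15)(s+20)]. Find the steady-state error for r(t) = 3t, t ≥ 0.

75/64

One free integrator in G(s): this is a type 1 system.
K_v = lim_{s→0} s·G(s) = 48·16 / (15·20) = 2.56.
e_ss = 3/K_v = 3/2.56 = 75/64.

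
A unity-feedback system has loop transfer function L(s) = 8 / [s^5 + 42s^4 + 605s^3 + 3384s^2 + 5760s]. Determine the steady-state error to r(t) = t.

720

Lowest-order denominator term is 5760s, so the open loop has 1 pole at the origin → type 1 system.
K_v = lim_{s→0} s·L(s) = 8 / 5760 = 1/720.
e_ss = 1/K_v = 1/(1/720) = 720.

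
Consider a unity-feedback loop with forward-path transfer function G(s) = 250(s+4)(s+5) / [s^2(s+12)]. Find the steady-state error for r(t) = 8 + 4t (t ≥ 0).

0

G(s) has two factors of s in the denominator, so the system is type 2. By superposition:
  • 8: tracked with zero error.
  • 4t: tracked with zero error.
Total e_ss = 0.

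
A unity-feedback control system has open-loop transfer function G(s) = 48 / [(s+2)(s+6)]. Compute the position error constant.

System type = 0 (no poles at s=0).
K_p = lim_{s→0} G(s) = 48 / (2·6) = 4.

4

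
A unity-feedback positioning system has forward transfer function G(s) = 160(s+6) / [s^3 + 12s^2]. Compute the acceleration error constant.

80

Factoring s^2 from the denominator leaves a polynomial with constant term 12, so the system is type 2.
K_a = lim_{s→0} s^2·G(s) = 160·6 / 12 = 80.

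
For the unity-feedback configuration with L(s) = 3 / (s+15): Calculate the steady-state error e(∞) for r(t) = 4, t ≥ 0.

10/3

System type = 0 (no poles at s=0).
K_p = lim_{s→0} L(s) = 3 / (15) = 0.2.
e_ss = 4/(1 + K_p) = 4/1.2 = 10/3.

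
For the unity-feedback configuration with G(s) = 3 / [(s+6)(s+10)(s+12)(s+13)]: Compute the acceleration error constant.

G(s) has no factors of s in the denominator, so the system is type 0.
K_a = lim_{s→0} s^2·G(s) = 0 (the extra factor of s kills the finite limit).

0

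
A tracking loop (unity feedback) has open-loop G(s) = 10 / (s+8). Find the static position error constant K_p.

1.25

No free integrators in G(s): this is a type 0 system.
K_p = lim_{s→0} G(s) = 10 / (8) = 1.25.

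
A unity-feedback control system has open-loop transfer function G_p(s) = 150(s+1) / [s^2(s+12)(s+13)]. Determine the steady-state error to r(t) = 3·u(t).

0

Two free integrators in G_p(s): this is a type 2 system.
K_p = ∞ for a type-2 system; e_ss to a step is zero.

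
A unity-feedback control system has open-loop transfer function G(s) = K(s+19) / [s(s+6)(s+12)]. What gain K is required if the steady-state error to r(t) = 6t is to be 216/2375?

System type = 1 (one pole at s=0).
K_v = lim_{s→0} s·G(s) = K·19 / (6·12) = (19/72)·K.
e_ss = 6/K_v = 216/2375 ⇒ K_v = 2375/36 ⇒ K = (2375/36)/(19/72) = 250.

250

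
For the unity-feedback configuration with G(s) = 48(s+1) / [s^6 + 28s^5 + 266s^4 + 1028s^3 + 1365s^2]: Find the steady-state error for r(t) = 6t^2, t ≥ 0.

341.25

Lowest-order denominator term is 1365s^2, so the open loop has 2 poles at the origin → type 2 system.
K_a = lim_{s→0} s^2·G(s) = 48·1 / 1365 = 16/455.
r(t) = 6t^2 gives R(s) = 12/s^3.
e_ss = 12/K_a = 12/(16/455) = 341.25.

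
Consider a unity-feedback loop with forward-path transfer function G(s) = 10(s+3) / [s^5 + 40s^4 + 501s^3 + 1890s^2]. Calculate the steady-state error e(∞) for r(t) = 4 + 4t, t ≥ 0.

Lowest-order denominator term is 1890s^2, so the open loop has 2 poles at the origin → type 2 system. By superposition:
  • 4: tracked with zero error.
  • 4t: tracked with zero error.
Total e_ss = 0.

0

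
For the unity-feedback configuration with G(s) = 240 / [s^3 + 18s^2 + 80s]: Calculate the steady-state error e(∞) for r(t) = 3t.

Lowest-order denominator term is 80s, so the open loop has 1 pole at the origin → type 1 system.
K_v = lim_{s→0} s·G(s) = 240 / 80 = 3.
e_ss = 3/K_v = 3/3 = 1.

1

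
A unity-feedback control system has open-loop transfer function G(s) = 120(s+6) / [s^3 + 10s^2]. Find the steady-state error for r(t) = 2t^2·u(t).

1/18

The denominator has no term below 10s^2 — 2 poles at s=0, type 2.
K_a = lim_{s→0} s^2·G(s) = 120·6 / 10 = 72.
r(t) = 2t^2 gives R(s) = 4/s^3.
e_ss = 4/K_a = 4/72 = 1/18.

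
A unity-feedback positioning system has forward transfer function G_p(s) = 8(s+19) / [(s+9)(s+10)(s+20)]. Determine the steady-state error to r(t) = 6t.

System type = 0 (no poles at s=0).
K_v = lim_{s→0} s·G_p(s) = 0; the steady-state error to this ramp input grows without bound.

infinity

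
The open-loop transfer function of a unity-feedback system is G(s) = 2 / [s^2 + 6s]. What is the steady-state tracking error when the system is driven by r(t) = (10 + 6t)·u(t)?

Factoring s from the denominator leaves a polynomial with constant term 6, so the system is type 1. By superposition:
  • 10: tracked with zero error.
  • 6t: e_ss = 6/K_v with K_v=1/3 → 18.
Total e_ss = 18.

18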